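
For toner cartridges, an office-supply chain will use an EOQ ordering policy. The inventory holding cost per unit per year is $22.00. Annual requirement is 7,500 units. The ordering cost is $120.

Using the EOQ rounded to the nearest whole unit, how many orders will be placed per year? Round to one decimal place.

Q* = √(2·D·S / H) = √(2·7,500·120 / 22) = √81,818.2 ≈ 286.04 → Q = 286
Orders per year = D/Q = 7,500 / 286 = 26.224

26.2 orders per year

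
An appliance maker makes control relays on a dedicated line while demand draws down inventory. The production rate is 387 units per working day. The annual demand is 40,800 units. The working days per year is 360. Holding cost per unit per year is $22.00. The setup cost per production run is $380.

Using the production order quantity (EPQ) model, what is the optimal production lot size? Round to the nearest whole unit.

1,412 units

d = 40,800/360 = 113.3333 units/day;  effective holding cost H(1 − d/p) = 22·(1 − 113.3333/387) = 15.55728
Q* = √(2DS / H_eff) = √(2·40,800·380 / 15.55728) ≈ 1,411.79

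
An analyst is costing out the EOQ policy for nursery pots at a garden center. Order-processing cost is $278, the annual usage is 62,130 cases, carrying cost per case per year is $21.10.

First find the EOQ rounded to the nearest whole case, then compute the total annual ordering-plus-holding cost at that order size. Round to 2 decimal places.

EOQ = √(2DS/H) = √(2 × 62,130 × 278 / 21.1)
    = √(1,637,169.67) ≈ 1,279.52 → Q = 1,280 cases
Orders/yr = 62,130/1,280 = 48.539; ordering cost = 48.539 × $278 = $13,493.86
Average inventory = 1,280/2 = 640; holding cost = 640 × $21.1 = $13,504.00
Total = $13,493.86 + $13,504.00 = $26,997.86

$26,997.86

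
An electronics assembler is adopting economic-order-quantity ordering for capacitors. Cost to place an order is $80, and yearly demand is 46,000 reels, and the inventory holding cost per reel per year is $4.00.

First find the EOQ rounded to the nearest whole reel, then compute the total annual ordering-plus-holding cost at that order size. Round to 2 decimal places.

2DS/H = 2·46,000·80/4 = 1,840,000.00
EOQ = √1,840,000.00 ≈ 1,356.47 → Q = 1,356 reels
Annual ordering cost = (D/Q)·S = (46,000/1,356) × 80 = $2,713.86
Annual holding cost  = (Q/2)·H = (1,356/2) × 4 = $2,712.00
Total = $2,713.86 + $2,712.00 = $5,425.86

$5,425.86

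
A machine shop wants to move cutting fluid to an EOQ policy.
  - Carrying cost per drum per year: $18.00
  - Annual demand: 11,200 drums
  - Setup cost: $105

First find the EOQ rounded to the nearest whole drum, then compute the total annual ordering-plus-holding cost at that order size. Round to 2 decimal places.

$6,506.62

Q* = √(2·D·S / H) = √(2·11,200·105 / 18) = √130,666.7 ≈ 361.48 → Q = 361 drums
Orders/yr = 11,200/361 = 31.025; ordering cost = 31.025 × $105 = $3,257.62
Average inventory = 361/2 = 180.5; holding cost = 180.5 × $18 = $3,249.00
Total = $3,257.62 + $3,249.00 = $6,506.62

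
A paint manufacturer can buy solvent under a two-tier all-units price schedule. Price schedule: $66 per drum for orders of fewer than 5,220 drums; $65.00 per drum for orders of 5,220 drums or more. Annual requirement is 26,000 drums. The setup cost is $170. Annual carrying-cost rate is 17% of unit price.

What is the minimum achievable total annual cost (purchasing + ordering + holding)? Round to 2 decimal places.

H₁ = 17%×$66 = $11.2200;  H₂ = 17%×$65.00 = $11.0500
EOQ₁ = √(2×26,000×170/11.2200) = 887.63  (< 5,220, feasible at tier 1)
EOQ₂ = √(2×26,000×170/11.0500) = 894.43  (< 5,220 → use Q = 5,220 at tier-2 price)
TC(tier 1 (EOQ₁), Q≈887.6) = $1,725,959.16
TC(tier 2, Q≈5,220.0) = $1,719,687.24
Minimum at tier 2: $1,719,687.24

$1,719,687.24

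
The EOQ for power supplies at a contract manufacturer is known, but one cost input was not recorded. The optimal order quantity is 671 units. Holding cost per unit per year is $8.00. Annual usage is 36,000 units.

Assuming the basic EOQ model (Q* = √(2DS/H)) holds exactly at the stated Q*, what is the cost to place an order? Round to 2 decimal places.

Since Q* = (2DS/H)^½, squaring gives Q*²·H = 2DS.
S = Q²H / (2D) = 671² × 8 / (2 × 36,000) = 50.0268

$50.03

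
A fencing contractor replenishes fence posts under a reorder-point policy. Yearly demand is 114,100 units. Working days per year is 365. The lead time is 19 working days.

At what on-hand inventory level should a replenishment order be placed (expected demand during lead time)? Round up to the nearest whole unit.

5,940 units

Daily demand d = 114,100 / 365 = 312.603 units/day
Demand during lead time = 312.603 × 19 = 5,939.45
Reorder point = 5,939.45 → round up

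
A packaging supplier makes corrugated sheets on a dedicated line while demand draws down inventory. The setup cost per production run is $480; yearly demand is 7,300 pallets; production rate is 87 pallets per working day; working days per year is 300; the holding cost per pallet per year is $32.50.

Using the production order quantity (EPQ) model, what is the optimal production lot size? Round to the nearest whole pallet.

547 pallets

d = 7,300/300 = 24.3333 pallets/day;  effective holding cost H(1 − d/p) = 32.5·(1 − 24.3333/87) = 23.40996
Q* = √(2DS / H_eff) = √(2·7,300·480 / 23.40996) ≈ 547.14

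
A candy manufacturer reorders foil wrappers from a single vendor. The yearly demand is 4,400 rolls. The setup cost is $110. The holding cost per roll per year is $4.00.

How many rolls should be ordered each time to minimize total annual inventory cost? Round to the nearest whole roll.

2DS/H = 2·4,400·110/4 = 242,000.00
EOQ = √242,000.00 ≈ 491.93

492 rolls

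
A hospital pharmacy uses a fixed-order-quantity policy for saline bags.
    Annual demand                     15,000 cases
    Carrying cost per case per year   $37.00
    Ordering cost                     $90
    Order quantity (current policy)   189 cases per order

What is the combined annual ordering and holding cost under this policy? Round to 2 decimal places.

$10,639.36

Annual ordering cost = (D/Q)·S = (15,000/189) × 90 = $7,142.86
Annual holding cost  = (Q/2)·H = (189/2) × 37 = $3,496.50
Total = $7,142.86 + $3,496.50 = $10,639.36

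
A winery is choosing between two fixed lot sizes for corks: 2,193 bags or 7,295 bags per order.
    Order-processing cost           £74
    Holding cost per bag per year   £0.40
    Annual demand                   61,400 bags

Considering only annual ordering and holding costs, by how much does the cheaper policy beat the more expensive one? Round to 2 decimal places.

£428.63

For each Q, cost = (D/Q)·S + (Q/2)·H.
TC(2,193) = (61,400/2,193)×74 + (2,193/2)×0.4 = £2,510.47
TC(7,295) = (61,400/7,295)×74 + (7,295/2)×0.4 = £2,081.84
Cheaper: Q = 7,295.  Difference = £428.63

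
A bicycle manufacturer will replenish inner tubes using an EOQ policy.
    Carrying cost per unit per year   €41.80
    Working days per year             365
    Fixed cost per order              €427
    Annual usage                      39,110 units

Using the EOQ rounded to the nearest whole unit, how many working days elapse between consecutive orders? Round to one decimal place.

2DS/H = 2·39,110·427/41.8 = 799,041.63
EOQ = √799,041.63 ≈ 893.89 → Q = 894 units
Days between orders = 365 / (D/Q) = 365 / 43.747 ≈ 8.343

8.3 days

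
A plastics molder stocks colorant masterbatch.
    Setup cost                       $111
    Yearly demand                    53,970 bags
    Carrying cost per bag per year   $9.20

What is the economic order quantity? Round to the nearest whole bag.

EOQ = √(2DS/H) = √(2 × 53,970 × 111 / 9.2)
    = √(1,302,319.57) ≈ 1,141.19

1,141 bags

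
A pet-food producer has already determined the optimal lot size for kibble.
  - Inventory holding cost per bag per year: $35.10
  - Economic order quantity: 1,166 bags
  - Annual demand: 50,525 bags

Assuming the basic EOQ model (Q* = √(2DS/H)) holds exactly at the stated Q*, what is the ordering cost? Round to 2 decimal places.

From Q* = √(2DS/H) ⇒ Q*² = 2DS/H.
S = Q²H / (2D) = 1,166² × 35.1 / (2 × 50,525) = 472.2456

$472.25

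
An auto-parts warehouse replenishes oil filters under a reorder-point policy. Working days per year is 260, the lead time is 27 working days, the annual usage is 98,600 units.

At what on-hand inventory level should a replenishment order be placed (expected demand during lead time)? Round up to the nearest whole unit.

Daily demand d = 98,600 / 260 = 379.231 units/day
Demand during lead time = 379.231 × 27 = 10,239.23
Reorder point = 10,239.23 → round up

10,240 units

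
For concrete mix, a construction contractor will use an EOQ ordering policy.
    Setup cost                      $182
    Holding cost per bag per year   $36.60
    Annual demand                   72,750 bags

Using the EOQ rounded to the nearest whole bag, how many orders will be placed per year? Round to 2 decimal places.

2DS/H = 2·72,750·182/36.6 = 723,524.59
EOQ = √723,524.59 ≈ 850.60 → Q = 851
N = D/Q = 72,750/851 ≈ 85.488 orders/yr

85.49 orders per year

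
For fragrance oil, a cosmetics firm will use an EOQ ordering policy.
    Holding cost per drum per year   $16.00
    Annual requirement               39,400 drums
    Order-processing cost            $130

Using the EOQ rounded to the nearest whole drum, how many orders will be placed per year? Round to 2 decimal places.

49.25 orders per year

Q* = √(2·D·S / H) = √(2·39,400·130 / 16) = √640,250.0 ≈ 800.16 → Q = 800
Orders per year = D/Q = 39,400 / 800 = 49.250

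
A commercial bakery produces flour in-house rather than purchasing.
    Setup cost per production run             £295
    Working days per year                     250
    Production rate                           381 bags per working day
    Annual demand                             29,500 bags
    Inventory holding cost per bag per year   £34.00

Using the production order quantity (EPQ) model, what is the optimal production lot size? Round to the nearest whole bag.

861 bags

Daily demand d = 29,500/250 = 118.000; p = 381; 1 − d/p = 0.69029
EPQ = √(2DS / (H(1 − d/p)))
    = √(2 × 29,500 × 295 / (34 × 0.69029)) ≈ 861.16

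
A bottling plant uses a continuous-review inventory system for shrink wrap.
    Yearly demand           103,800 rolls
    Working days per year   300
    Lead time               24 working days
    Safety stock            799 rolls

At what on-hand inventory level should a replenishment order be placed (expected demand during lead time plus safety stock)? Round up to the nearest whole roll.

9,103 rolls

Daily demand d = 103,800 / 300 = 346.000 rolls/day
Demand during lead time = 346.000 × 24 = 8,304.00
Reorder point = 8,304.00 + 799 = 9,103.00 → round up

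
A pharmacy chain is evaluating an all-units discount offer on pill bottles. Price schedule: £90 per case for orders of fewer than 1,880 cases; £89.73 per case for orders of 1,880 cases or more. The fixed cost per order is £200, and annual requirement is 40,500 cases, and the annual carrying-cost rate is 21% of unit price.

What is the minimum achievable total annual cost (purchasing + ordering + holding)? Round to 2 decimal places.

£3,656,086.21

H₁ = 21%×£90 = £18.9000;  H₂ = 21%×£89.73 = £18.8433
EOQ₁ = √(2×40,500×200/18.9000) = 925.82  (< 1,880, feasible at tier 1)
EOQ₂ = √(2×40,500×200/18.8433) = 927.21  (< 1,880 → use Q = 1,880 at tier-2 price)
TC(tier 1 (EOQ₁), Q≈925.8) = £3,662,498.00
TC(tier 2, Q≈1,880.0) = £3,656,086.21
Minimum at tier 2: £3,656,086.21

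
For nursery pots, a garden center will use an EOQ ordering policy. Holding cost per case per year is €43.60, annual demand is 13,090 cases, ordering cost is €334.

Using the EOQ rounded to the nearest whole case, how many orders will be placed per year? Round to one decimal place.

29.2 orders per year

Q* = √(2·D·S / H) = √(2·13,090·334 / 43.6) = √200,553.2 ≈ 447.83 → Q = 448
Orders per year = D/Q = 13,090 / 448 = 29.219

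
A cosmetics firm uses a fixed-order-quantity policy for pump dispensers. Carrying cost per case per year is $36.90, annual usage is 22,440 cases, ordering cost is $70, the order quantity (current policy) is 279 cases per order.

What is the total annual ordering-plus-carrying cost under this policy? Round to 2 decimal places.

$10,777.66

Orders/yr = 22,440/279 = 80.430; ordering cost = 80.430 × $70 = $5,630.11
Average inventory = 279/2 = 139.5; holding cost = 139.5 × $36.9 = $5,147.55
Total = $5,630.11 + $5,147.55 = $10,777.66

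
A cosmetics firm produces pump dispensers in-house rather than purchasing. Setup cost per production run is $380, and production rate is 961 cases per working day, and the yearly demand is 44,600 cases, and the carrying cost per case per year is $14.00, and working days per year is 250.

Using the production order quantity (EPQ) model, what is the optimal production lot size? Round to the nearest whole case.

Daily demand d = 44,600/250 = 178.400; p = 961; 1 − d/p = 0.81436
EPQ = √(2DS / (H(1 − d/p)))
    = √(2 × 44,600 × 380 / (14 × 0.81436)) ≈ 1,724.26

1,724 cases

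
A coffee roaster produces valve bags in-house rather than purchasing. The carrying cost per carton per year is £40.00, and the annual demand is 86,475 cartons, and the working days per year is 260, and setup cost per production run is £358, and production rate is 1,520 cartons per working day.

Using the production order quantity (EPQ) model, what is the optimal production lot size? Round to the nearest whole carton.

d = 86,475/260 = 332.5962 cartons/day;  effective holding cost H(1 − d/p) = 40·(1 − 332.5962/1520) = 31.24747
Q* = √(2DS / H_eff) = √(2·86,475·358 / 31.24747) ≈ 1,407.65

1,408 cartons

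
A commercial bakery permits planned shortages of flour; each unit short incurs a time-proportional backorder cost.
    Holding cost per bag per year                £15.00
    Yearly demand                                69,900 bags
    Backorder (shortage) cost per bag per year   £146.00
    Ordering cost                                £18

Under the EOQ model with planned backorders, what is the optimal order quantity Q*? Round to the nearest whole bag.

Q* = √(2DS/H) · √((H + b)/b)
   = √(2 × 69,900 × 18 / 15) · √((15 + 146) / 146)
   = 409.585 × 1.0501 ≈ 430.11

430 bags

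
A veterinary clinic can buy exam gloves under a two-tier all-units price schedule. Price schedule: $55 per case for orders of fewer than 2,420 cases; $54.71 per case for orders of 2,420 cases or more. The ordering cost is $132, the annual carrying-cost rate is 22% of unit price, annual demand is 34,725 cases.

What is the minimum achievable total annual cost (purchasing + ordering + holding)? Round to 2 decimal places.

$1,916,262.64

H₁ = 22%×$55 = $12.1000;  H₂ = 22%×$54.71 = $12.0362
EOQ₁ = √(2×34,725×132/12.1000) = 870.42  (< 2,420, feasible at tier 1)
EOQ₂ = √(2×34,725×132/12.0362) = 872.73  (< 2,420 → use Q = 2,420 at tier-2 price)
TC(tier 1 (EOQ₁), Q≈870.4) = $1,920,407.12
TC(tier 2, Q≈2,420.0) = $1,916,262.64
Minimum at tier 2: $1,916,262.64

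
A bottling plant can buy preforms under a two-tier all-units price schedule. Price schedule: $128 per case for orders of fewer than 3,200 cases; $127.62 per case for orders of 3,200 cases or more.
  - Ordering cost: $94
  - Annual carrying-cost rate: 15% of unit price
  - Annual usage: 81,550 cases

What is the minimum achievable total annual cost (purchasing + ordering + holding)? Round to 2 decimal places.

$10,440,435.33

H₁ = 15%×$128 = $19.2000;  H₂ = 15%×$127.62 = $19.1430
EOQ₁ = √(2×81,550×94/19.2000) = 893.59  (< 3,200, feasible at tier 1)
EOQ₂ = √(2×81,550×94/19.1430) = 894.92  (< 3,200 → use Q = 3,200 at tier-2 price)
TC(tier 1 (EOQ₁), Q≈893.6) = $10,455,557.01
TC(tier 2, Q≈3,200.0) = $10,440,435.33
Minimum at tier 2: $10,440,435.33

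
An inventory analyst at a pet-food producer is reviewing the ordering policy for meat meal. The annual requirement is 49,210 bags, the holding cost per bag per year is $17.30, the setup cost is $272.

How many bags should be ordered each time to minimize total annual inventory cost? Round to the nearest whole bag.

1,244 bags

Q* = √(2·D·S / H) = √(2·49,210·272 / 17.3) = √1,547,412.7 ≈ 1,243.95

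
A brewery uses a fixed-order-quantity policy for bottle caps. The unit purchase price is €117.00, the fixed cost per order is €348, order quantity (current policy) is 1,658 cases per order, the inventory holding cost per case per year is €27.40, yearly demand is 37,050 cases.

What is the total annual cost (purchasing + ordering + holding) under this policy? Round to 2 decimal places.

Ordering: D/Q × S = 37,050/1,658 × €348 = €7,776.48
Holding:  Q/2 × H = 1,658/2 × €27.4 = €22,714.60
Purchase cost = D·C = 37,050 × 117 = €4,334,850.00
Total = €7,776.48 + €22,714.60 + €4,334,850.00 = €4,365,341.08

€4,365,341.08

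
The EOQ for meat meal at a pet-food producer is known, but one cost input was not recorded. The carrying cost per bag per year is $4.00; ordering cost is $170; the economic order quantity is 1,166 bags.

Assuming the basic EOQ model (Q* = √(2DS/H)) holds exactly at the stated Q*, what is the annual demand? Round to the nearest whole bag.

Since Q* = (2DS/H)^½, squaring gives Q*²·H = 2DS.
D = Q²H / (2S) = 1,166² × 4 / (2 × 170) = 15,994.78

15,995 bags per year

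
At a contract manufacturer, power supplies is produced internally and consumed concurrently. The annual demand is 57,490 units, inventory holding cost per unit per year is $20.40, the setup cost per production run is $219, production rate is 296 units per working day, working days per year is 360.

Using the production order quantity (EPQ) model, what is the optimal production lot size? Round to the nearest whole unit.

Daily demand d = 57,490/360 = 159.694; p = 296; 1 − d/p = 0.46049
EPQ = √(2DS / (H(1 − d/p)))
    = √(2 × 57,490 × 219 / (20.4 × 0.46049)) ≈ 1,637.22

1,637 units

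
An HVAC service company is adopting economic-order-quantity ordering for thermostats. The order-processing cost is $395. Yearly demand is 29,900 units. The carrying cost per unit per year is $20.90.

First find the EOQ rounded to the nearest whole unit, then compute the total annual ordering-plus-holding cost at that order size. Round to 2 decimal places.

$22,218.89

2DS/H = 2·29,900·395/20.9 = 1,130,191.39
EOQ = √1,130,191.39 ≈ 1,063.10 → Q = 1,063 units
Ordering: D/Q × S = 29,900/1,063 × $395 = $11,110.54
Holding:  Q/2 × H = 1,063/2 × $20.9 = $11,108.35
Total = $11,110.54 + $11,108.35 = $22,218.89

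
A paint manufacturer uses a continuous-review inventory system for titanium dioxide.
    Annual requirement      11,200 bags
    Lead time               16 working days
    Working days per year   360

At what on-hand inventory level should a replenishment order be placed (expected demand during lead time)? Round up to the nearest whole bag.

498 bags

Daily demand d = 11,200 / 360 = 31.111 bags/day
Demand during lead time = 31.111 × 16 = 497.78
Reorder point = 497.78 → round up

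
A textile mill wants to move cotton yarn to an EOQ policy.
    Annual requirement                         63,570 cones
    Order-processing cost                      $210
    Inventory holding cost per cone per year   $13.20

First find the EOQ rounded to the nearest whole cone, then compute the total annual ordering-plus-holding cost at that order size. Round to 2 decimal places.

$18,773.17

EOQ = √(2DS/H) = √(2 × 63,570 × 210 / 13.2)
    = √(2,022,681.82) ≈ 1,422.21 → Q = 1,422 cones
Annual ordering cost = (D/Q)·S = (63,570/1,422) × 210 = $9,387.97
Annual holding cost  = (Q/2)·H = (1,422/2) × 13.2 = $9,385.20
Total = $9,387.97 + $9,385.20 = $18,773.17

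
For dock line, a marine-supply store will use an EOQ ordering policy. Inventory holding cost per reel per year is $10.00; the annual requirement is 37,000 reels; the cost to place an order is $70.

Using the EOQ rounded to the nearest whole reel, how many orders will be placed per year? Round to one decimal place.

Q* = √(2·D·S / H) = √(2·37,000·70 / 10) = √518,000.0 ≈ 719.72 → Q = 720
N = D/Q = 37,000/720 ≈ 51.389 orders/yr

51.4 orders per year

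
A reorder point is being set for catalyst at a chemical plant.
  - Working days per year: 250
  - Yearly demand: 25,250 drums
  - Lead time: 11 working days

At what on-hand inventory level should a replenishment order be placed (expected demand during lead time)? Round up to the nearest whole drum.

1,111 drums

Daily demand d = 25,250 / 250 = 101.000 drums/day
Demand during lead time = 101.000 × 11 = 1,111.00
Reorder point = 1,111.00 → round up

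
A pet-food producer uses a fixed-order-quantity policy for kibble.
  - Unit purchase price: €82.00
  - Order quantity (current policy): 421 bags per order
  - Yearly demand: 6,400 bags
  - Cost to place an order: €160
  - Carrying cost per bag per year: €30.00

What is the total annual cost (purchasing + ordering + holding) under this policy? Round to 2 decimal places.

€533,547.30

Orders/yr = 6,400/421 = 15.202; ordering cost = 15.202 × €160 = €2,432.30
Average inventory = 421/2 = 210.5; holding cost = 210.5 × €30 = €6,315.00
Purchase cost = D·C = 6,400 × 82 = €524,800.00
Total = €2,432.30 + €6,315.00 + €524,800.00 = €533,547.30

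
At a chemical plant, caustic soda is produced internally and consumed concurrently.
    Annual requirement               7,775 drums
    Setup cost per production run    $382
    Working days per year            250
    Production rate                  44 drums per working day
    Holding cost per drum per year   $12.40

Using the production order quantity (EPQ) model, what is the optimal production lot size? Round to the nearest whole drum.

1,278 drums

Daily demand d = 7,775/250 = 31.100; p = 44; 1 − d/p = 0.29318
EPQ = √(2DS / (H(1 − d/p)))
    = √(2 × 7,775 × 382 / (12.4 × 0.29318)) ≈ 1,278.26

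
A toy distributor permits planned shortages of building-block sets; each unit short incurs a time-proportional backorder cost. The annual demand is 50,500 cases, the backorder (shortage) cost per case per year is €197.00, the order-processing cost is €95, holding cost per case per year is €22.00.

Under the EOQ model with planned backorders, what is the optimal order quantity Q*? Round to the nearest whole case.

696 cases

Basic EOQ = √(2·50,500·95/22) = 660.406
Backorder adjustment √((H+b)/b) = √((22+197)/197) = 1.0544
Q* = 660.406 × 1.0544 ≈ 696.31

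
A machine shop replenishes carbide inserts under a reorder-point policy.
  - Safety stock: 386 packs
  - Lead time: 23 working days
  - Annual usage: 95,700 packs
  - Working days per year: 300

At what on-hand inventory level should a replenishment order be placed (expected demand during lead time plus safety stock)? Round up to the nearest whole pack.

7,723 packs

Daily demand d = 95,700 / 300 = 319.000 packs/day
Demand during lead time = 319.000 × 23 = 7,337.00
Reorder point = 7,337.00 + 386 = 7,723.00 → round up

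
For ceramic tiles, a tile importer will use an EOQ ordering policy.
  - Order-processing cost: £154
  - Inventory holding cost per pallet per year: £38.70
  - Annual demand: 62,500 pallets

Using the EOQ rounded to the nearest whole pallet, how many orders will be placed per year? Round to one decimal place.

88.7 orders per year

Q* = √(2·D·S / H) = √(2·62,500·154 / 38.7) = √497,416.0 ≈ 705.28 → Q = 705
N = D/Q = 62,500/705 ≈ 88.652 orders/yr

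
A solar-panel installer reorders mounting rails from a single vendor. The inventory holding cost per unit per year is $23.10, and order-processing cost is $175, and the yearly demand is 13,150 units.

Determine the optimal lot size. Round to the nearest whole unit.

446 units

EOQ = √(2DS/H) = √(2 × 13,150 × 175 / 23.1)
    = √(199,242.42) ≈ 446.37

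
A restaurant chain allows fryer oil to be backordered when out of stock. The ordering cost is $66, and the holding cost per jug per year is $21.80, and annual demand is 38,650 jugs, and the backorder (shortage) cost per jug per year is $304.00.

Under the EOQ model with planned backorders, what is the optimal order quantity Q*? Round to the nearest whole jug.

501 jugs

Basic EOQ = √(2·38,650·66/21.8) = 483.764
Backorder adjustment √((H+b)/b) = √((21.8+304)/304) = 1.0352
Q* = 483.764 × 1.0352 ≈ 500.81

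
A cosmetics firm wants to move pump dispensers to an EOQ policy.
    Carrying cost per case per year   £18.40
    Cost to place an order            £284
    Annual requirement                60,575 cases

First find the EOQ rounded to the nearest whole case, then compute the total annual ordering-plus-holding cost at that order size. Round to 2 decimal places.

£25,161.11

2DS/H = 2·60,575·284/18.4 = 1,869,923.91
EOQ = √1,869,923.91 ≈ 1,367.45 → Q = 1,367 cases
Orders/yr = 60,575/1,367 = 44.312; ordering cost = 44.312 × £284 = £12,584.71
Average inventory = 1,367/2 = 683.5; holding cost = 683.5 × £18.4 = £12,576.40
Total = £12,584.71 + £12,576.40 = £25,161.11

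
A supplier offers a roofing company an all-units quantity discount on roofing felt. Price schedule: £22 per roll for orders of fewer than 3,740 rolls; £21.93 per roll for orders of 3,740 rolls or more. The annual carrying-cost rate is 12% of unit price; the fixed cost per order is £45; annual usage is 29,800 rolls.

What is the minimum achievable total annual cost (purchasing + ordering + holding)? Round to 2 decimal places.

£658,260.92

H₁ = 12%×£22 = £2.6400;  H₂ = 12%×£21.93 = £2.6316
EOQ₁ = √(2×29,800×45/2.6400) = 1,007.92  (< 3,740, feasible at tier 1)
EOQ₂ = √(2×29,800×45/2.6316) = 1,009.53  (< 3,740 → use Q = 3,740 at tier-2 price)
TC(tier 1 (EOQ₁), Q≈1,007.9) = £658,260.92
TC(tier 2, Q≈3,740.0) = £658,793.65
Minimum at tier 1 (EOQ₁): £658,260.92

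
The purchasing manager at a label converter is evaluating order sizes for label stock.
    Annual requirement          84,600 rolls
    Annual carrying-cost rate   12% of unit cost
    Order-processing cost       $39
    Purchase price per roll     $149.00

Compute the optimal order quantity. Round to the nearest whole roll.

Holding cost per roll per year: H = 12% × $149 = $17.8800
2DS/H = 2·84,600·39/17.88 = 369,060.40
EOQ = √369,060.40 ≈ 607.50

608 rolls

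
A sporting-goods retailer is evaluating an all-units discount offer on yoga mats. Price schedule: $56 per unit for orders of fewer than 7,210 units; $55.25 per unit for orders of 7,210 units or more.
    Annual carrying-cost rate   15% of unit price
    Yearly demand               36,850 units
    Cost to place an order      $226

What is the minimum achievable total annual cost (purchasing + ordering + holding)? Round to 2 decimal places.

$2,066,994.01

H₁ = 15%×$56 = $8.4000;  H₂ = 15%×$55.25 = $8.2875
EOQ₁ = √(2×36,850×226/8.4000) = 1,408.15  (< 7,210, feasible at tier 1)
EOQ₂ = √(2×36,850×226/8.2875) = 1,417.67  (< 7,210 → use Q = 7,210 at tier-2 price)
TC(tier 1 (EOQ₁), Q≈1,408.1) = $2,075,428.44
TC(tier 2, Q≈7,210.0) = $2,066,994.01
Minimum at tier 2: $2,066,994.01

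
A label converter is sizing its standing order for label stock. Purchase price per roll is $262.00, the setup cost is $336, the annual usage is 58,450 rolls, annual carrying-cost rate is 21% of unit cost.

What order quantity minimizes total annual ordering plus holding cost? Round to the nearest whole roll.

Carrying cost H = $262 × 21% = $55.0200/roll/yr
2DS/H = 2·58,450·336/55.02 = 713,893.13
EOQ = √713,893.13 ≈ 844.92

845 rolls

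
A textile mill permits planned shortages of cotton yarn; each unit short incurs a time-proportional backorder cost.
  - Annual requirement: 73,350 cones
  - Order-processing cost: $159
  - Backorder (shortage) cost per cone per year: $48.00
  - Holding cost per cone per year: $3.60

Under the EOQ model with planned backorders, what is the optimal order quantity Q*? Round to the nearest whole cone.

Q* = √(2DS/H) · √((H + b)/b)
   = √(2 × 73,350 × 159 / 3.6) · √((3.6 + 48) / 48)
   = 2,545.437 × 1.0368 ≈ 2,639.17

2,639 cones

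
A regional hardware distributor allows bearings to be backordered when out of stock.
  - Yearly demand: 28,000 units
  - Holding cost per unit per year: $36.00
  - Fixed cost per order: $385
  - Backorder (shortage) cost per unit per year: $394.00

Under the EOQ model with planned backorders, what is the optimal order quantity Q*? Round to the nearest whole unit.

808 units

Q* = √(2DS/H) · √((H + b)/b)
   = √(2 × 28,000 × 385 / 36) · √((36 + 394) / 394)
   = 773.879 × 1.0447 ≈ 808.46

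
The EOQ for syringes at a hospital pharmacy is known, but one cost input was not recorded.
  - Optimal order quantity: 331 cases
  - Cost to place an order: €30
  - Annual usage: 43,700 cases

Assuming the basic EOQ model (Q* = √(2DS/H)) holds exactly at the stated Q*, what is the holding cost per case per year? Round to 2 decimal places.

€23.93

EOQ relation: Q² = 2DS/H, so rearrange for the unknown.
H = 2DS / Q² = 2 × 43,700 × 30 / 331² = 23.9319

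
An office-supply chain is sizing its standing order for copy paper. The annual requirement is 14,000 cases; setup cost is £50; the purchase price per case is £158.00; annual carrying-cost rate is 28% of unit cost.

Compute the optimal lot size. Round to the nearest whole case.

178 cases

H = i·C = 0.28 × £158 = £44.2400 per case-year
Q* = √(2·D·S / H) = √(2·14,000·50 / 44.24) = √31,645.6 ≈ 177.89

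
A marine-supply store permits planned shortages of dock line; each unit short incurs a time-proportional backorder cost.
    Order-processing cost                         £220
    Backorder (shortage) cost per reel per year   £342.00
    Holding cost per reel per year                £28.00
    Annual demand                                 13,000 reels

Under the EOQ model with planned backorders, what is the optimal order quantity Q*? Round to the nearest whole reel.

Q* = √(2DS/H) · √((H + b)/b)
   = √(2 × 13,000 × 220 / 28) · √((28 + 342) / 342)
   = 451.980 × 1.0401 ≈ 470.12

470 reels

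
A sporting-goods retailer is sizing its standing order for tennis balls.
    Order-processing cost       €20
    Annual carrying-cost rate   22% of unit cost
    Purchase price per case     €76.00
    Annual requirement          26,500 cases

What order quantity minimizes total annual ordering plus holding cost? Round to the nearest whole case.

252 cases

Carrying cost H = €76 × 22% = €16.7200/case/yr
Q* = √(2·D·S / H) = √(2·26,500·20 / 16.72) = √63,397.1 ≈ 251.79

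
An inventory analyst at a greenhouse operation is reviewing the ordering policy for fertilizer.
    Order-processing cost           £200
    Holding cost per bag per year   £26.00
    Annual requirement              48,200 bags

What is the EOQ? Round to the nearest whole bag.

861 bags

EOQ = √(2DS/H) = √(2 × 48,200 × 200 / 26)
    = √(741,538.46) ≈ 861.13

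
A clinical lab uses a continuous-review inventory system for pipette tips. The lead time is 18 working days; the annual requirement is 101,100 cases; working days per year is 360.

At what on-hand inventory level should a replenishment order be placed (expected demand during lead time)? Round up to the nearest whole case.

5,055 cases

Daily demand d = 101,100 / 360 = 280.833 cases/day
Demand during lead time = 280.833 × 18 = 5,055.00
Reorder point = 5,055.00 → round up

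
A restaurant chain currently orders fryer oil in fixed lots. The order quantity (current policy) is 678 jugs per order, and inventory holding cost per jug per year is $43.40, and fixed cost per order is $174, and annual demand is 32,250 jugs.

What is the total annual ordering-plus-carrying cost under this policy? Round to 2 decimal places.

$22,989.15

Orders/yr = 32,250/678 = 47.566; ordering cost = 47.566 × $174 = $8,276.55
Average inventory = 678/2 = 339; holding cost = 339 × $43.4 = $14,712.60
Total = $8,276.55 + $14,712.60 = $22,989.15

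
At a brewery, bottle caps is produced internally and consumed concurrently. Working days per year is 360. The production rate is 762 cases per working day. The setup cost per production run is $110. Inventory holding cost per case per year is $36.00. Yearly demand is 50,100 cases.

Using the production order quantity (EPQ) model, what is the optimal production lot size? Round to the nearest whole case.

Daily demand d = 50,100/360 = 139.167; p = 762; 1 − d/p = 0.81737
EPQ = √(2DS / (H(1 − d/p)))
    = √(2 × 50,100 × 110 / (36 × 0.81737)) ≈ 612.03

612 cases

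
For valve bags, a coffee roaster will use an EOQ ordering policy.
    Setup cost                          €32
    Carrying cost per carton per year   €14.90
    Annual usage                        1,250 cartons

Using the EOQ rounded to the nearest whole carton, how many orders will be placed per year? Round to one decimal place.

2DS/H = 2·1,250·32/14.9 = 5,369.13
EOQ = √5,369.13 ≈ 73.27 → Q = 73
N = D/Q = 1,250/73 ≈ 17.123 orders/yr

17.1 orders per year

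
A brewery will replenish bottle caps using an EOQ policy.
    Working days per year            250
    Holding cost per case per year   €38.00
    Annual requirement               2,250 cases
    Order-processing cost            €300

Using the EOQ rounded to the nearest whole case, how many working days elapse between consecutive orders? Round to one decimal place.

20.9 days

Optimal lot size Q* = (2 × 2,250 × €300 / €38)^½ ≈ 188.48 → Q = 188 cases
T = Q/D × 250 days = 188/2,250 × 250 = 20.889 days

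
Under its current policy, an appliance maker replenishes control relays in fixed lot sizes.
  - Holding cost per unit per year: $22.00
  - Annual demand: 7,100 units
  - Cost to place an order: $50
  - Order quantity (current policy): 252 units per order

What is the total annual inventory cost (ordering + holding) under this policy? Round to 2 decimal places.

$4,180.73

Annual ordering cost = (D/Q)·S = (7,100/252) × 50 = $1,408.73
Annual holding cost  = (Q/2)·H = (252/2) × 22 = $2,772.00
Total = $1,408.73 + $2,772.00 = $4,180.73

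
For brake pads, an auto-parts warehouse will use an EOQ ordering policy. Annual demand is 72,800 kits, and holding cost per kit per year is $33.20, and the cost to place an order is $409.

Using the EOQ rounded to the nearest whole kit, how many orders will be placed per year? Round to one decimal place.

2DS/H = 2·72,800·409/33.2 = 1,793,686.75
EOQ = √1,793,686.75 ≈ 1,339.29 → Q = 1,339
N = D/Q = 72,800/1,339 ≈ 54.369 orders/yr

54.4 orders per year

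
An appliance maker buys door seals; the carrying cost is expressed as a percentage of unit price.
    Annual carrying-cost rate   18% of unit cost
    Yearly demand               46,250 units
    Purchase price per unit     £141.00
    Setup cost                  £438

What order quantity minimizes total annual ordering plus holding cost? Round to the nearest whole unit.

1,263 units

Carrying cost H = £141 × 18% = £25.3800/unit/yr
EOQ = √(2DS/H) = √(2 × 46,250 × 438 / 25.38)
    = √(1,596,335.70) ≈ 1,263.46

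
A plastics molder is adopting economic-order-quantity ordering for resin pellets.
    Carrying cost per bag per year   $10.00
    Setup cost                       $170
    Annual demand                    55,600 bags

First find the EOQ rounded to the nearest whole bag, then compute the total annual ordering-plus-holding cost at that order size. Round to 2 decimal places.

$13,749.18

2DS/H = 2·55,600·170/10 = 1,890,400.00
EOQ = √1,890,400.00 ≈ 1,374.92 → Q = 1,375 bags
Annual ordering cost = (D/Q)·S = (55,600/1,375) × 170 = $6,874.18
Annual holding cost  = (Q/2)·H = (1,375/2) × 10 = $6,875.00
Total = $6,874.18 + $6,875.00 = $13,749.18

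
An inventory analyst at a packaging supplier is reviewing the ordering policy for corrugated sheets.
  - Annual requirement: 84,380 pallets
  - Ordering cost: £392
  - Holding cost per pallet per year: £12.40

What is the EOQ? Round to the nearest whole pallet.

2,310 pallets

2DS/H = 2·84,380·392/12.4 = 5,334,993.55
EOQ = √5,334,993.55 ≈ 2,309.76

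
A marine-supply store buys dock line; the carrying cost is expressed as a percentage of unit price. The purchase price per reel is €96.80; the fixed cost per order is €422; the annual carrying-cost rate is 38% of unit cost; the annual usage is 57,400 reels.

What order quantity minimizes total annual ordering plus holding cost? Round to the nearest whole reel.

H = i·C = 0.38 × €96.8 = €36.7840 per reel-year
EOQ = √(2DS/H) = √(2 × 57,400 × 422 / 36.784)
    = √(1,317,029.14) ≈ 1,147.62

1,148 reels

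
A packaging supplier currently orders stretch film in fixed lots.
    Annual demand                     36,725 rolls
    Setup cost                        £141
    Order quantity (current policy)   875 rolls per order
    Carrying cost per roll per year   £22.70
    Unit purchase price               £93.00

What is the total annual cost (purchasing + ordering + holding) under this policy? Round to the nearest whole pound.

£3,431,274

Ordering: D/Q × S = 36,725/875 × £141 = £5,917.97
Holding:  Q/2 × H = 875/2 × £22.7 = £9,931.25
Purchase cost = D·C = 36,725 × 93 = £3,415,425.00
Total = £5,917.97 + £9,931.25 + £3,415,425.00 = £3,431,274.22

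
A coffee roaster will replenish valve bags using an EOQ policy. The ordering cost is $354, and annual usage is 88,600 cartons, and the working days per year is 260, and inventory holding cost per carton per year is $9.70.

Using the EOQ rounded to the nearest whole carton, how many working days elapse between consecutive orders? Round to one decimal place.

2DS/H = 2·88,600·354/9.7 = 6,466,886.60
EOQ = √6,466,886.60 ≈ 2,543.01 → Q = 2,543 cartons
Days between orders = 260 / (D/Q) = 260 / 34.841 ≈ 7.463

7.5 days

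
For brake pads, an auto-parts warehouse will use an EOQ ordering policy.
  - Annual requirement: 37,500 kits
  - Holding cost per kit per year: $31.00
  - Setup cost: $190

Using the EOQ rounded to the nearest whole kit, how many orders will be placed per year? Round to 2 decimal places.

EOQ = √(2DS/H) = √(2 × 37,500 × 190 / 31)
    = √(459,677.42) ≈ 678.00 → Q = 678
N = D/Q = 37,500/678 ≈ 55.310 orders/yr

55.31 orders per year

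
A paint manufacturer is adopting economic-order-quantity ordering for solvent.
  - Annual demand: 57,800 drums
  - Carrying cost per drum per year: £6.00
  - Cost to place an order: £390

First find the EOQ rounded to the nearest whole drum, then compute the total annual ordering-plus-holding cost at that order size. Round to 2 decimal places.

2DS/H = 2·57,800·390/6 = 7,514,000.00
EOQ = √7,514,000.00 ≈ 2,741.17 → Q = 2,741 drums
Orders/yr = 57,800/2,741 = 21.087; ordering cost = 21.087 × £390 = £8,224.01
Average inventory = 2,741/2 = 1370.5; holding cost = 1370.5 × £6 = £8,223.00
Total = £8,224.01 + £8,223.00 = £16,447.01

£16,447.01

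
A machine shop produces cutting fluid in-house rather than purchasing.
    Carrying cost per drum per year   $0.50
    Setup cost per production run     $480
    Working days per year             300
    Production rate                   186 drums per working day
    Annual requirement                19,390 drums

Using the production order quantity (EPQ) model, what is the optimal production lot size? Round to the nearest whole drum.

d = 19,390/300 = 64.6333 drums/day;  effective holding cost H(1 − d/p) = 0.5·(1 − 64.6333/186) = 0.32625
Q* = √(2DS / H_eff) = √(2·19,390·480 / 0.32625) ≈ 7,553.47

7,553 drums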